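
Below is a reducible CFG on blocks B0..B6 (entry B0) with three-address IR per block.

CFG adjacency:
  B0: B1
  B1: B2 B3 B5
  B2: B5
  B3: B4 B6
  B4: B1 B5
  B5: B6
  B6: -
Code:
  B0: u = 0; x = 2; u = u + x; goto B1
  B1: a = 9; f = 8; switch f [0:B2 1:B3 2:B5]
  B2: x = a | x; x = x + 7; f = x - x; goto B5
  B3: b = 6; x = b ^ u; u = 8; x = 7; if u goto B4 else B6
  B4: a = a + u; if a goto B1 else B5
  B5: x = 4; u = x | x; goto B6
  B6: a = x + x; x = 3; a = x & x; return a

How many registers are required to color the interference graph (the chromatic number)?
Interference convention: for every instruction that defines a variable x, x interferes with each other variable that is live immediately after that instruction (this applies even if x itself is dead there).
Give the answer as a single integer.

Block summaries:
  B0 def {u,x} use ∅
  B1 def {a,f} use ∅
  B2 def {f,x} use {a,x}
  B3 def {b,u,x} use {u}
  B4 def {a} use {a,u}
  B5 def {u,x} use ∅
  B6 def {a,x} use {x}

Live sets:
  live B0: ∅→{u,x}
  live B1: {u,x}→{a,u,x}
  live B2: {a,x}→∅
  live B3: {a,u}→{a,u,x}
  live B4: {a,u,x}→{u,x}
  live B5: ∅→{x}
  live B6: {x}→∅

Interference:
  a↔{b,f,u,x}
  b↔{a,u}
  f↔{a,u,x}
  u↔{a,b,f,x}
  x↔{a,f,u}

Registers:
  lower bound: {a,f,u,x} mutually conflict ⇒ χ ≥ 4
  assign a→r0 b→r2 f→r2 u→r1 x→r3 — no edge inside a register ⇒ χ ≤ 4
  χ = 4

Answer: 4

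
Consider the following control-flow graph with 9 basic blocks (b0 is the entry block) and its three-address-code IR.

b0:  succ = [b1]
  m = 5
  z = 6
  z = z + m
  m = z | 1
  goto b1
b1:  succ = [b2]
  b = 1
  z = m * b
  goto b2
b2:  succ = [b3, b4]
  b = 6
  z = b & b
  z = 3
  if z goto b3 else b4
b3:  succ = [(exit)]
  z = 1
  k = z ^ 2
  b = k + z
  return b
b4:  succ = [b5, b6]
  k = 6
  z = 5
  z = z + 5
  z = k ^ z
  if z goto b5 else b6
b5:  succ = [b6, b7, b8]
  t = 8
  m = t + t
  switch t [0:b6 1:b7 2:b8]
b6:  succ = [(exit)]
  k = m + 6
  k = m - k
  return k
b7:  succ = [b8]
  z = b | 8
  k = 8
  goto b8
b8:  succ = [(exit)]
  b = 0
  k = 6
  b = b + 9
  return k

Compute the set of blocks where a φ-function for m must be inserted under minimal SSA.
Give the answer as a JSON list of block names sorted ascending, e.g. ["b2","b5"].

Answer: ["b6"]

Working:
idom tree: b1←b0 b2←b1 b3←b2 b4←b2 b5←b4 b6←b4 b7←b5 b8←b5
Dom at joins:
  b6: preds {b4,b5}: {b0,b1,b2,b4} ∩ {b0,b1,b2,b4,b5} = {b0,b1,b2,b4}; idom=b4
  b8: preds {b5,b7}: {b0,b1,b2,b4,b5} ∩ {b0,b1,b2,b4,b5,b7} = {b0,b1,b2,b4,b5}; idom=b5

Frontier:
  b6←b4: walk · to b4
  b6←b5: walk b5 to b4
  b8←b5: walk · to b5
  b8←b7: walk b7 to b5
  b0: DF=∅
  b1: DF=∅
  b2: DF=∅
  b3: DF=∅
  b4: DF=∅
  b5: DF={b6}
  b6: DF=∅
  b7: DF={b8}
  b8: DF=∅

φ for m: defs {b0,b5}
  DF⁺ = {b6}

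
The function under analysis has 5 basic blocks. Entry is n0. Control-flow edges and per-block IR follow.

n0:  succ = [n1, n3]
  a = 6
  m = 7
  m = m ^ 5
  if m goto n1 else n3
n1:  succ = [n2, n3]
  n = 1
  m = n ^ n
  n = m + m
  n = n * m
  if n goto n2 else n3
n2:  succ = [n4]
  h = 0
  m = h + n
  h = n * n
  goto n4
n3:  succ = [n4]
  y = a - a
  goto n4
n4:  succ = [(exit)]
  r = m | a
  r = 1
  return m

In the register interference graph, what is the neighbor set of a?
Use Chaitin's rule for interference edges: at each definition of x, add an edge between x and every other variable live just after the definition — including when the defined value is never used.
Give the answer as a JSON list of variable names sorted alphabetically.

Answer: ["h", "m", "n", "y"]

Derivation:
def/use:
  n0: def={a,m} ue=∅
  n1: def={m,n} ue=∅
  n2: def={h,m} ue={n}
  n3: def={y} ue={a}
  n4: def={r} ue={a,m}

Live sets:
  n0 li=∅ lo={a,m}
  n1 li={a} lo={a,m,n}
  n2 li={a,n} lo={a,m}
  n3 li={a,m} lo={a,m}
  n4 li={a,m} lo=∅

Interference:
  a: {h,m,n,y}
  h: {a,m,n}
  m: {a,h,n,r,y}
  n: {a,h,m}
  r: {m}
  y: {a,m}

N(a) = ["h", "m", "n", "y"]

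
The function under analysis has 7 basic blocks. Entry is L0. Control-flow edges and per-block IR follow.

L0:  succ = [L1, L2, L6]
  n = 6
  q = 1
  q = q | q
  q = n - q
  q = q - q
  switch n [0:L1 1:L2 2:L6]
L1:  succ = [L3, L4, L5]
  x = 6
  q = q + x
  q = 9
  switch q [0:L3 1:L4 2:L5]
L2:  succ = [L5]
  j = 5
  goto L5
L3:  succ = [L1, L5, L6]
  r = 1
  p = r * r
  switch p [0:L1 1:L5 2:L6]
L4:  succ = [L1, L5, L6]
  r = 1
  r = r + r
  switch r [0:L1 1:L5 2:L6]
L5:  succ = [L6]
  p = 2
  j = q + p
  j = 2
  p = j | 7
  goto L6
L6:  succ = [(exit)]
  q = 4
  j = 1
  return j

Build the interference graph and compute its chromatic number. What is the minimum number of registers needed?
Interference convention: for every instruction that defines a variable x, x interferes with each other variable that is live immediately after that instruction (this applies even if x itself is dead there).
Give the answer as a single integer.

def/use:
  L0: def={n,q} ue=∅
  L1: def={q,x} ue={q}
  L2: def={j} ue=∅
  L3: def={p,r} ue=∅
  L4: def={r} ue=∅
  L5: def={j,p} ue={q}
  L6: def={j,q} ue=∅

Live sets:
  L0 li=∅ lo={q}
  L1 li={q} lo={q}
  L2 li={q} lo={q}
  L3 li={q} lo={q}
  L4 li={q} lo={q}
  L5 li={q} lo=∅
  L6 li=∅ lo=∅

Interference:
  j↔{q}
  n↔{q}
  p↔{q}
  q↔{j,n,p,r,x}
  r↔{q}
  x↔{q}

Chromatic number:
  lower bound: {j,q} mutually conflict ⇒ χ ≥ 2
  2-colouring: c0={q}  c1={j,n,p,r,x}
  χ = 2

Answer: 2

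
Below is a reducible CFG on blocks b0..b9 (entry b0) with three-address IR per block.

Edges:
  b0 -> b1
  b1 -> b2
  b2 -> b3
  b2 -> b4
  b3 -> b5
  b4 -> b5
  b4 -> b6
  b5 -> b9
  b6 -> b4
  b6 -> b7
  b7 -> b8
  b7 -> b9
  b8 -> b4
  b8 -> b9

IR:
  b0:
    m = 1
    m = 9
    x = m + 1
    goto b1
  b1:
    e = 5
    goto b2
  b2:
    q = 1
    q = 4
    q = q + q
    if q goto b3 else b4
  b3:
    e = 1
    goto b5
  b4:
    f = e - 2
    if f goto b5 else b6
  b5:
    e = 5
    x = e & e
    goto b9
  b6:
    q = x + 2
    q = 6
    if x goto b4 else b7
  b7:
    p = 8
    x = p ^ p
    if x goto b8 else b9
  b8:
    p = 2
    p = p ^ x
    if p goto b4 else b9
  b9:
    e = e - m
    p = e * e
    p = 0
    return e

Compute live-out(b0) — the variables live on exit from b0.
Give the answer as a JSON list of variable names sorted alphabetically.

Answer: ["m", "x"]

Working:
def/use:
  b0: def={m,x} ue=∅
  b1: def={e} ue=∅
  b2: def={q} ue=∅
  b3: def={e} ue=∅
  b4: def={f} ue={e}
  b5: def={e,x} ue=∅
  b6: def={q} ue={x}
  b7: def={p,x} ue=∅
  b8: def={p} ue={x}
  b9: def={e,p} ue={e,m}

Liveness:
  live b0: ∅→{m,x}
  live b1: {m,x}→{e,m,x}
  live b2: {e,m,x}→{e,m,x}
  live b3: {m}→{m}
  live b4: {e,m,x}→{e,m,x}
  live b5: {m}→{e,m}
  live b6: {e,m,x}→{e,m,x}
  live b7: {e,m}→{e,m,x}
  live b8: {e,m,x}→{e,m,x}
  live b9: {e,m}→∅

live-out(b0) = ["m", "x"]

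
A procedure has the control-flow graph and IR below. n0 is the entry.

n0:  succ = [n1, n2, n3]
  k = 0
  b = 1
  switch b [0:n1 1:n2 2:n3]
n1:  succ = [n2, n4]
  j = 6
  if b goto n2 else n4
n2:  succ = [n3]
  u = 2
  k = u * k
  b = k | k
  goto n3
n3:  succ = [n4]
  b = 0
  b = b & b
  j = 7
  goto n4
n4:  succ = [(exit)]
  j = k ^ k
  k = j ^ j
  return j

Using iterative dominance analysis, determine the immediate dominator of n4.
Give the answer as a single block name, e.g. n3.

idom tree: n1←n0 n2←n0 n3←n0 n4←n0
Dom at joins:
  n2: preds {n0,n1}: {n0} ∩ {n0,n1} = {n0}; idom=n0
  n3: preds {n0,n2}: {n0} ∩ {n0,n2} = {n0}; idom=n0
  n4: preds {n1,n3}: {n0,n1} ∩ {n0,n3} = {n0}; idom=n0

idom(n4) = n0

Answer: n0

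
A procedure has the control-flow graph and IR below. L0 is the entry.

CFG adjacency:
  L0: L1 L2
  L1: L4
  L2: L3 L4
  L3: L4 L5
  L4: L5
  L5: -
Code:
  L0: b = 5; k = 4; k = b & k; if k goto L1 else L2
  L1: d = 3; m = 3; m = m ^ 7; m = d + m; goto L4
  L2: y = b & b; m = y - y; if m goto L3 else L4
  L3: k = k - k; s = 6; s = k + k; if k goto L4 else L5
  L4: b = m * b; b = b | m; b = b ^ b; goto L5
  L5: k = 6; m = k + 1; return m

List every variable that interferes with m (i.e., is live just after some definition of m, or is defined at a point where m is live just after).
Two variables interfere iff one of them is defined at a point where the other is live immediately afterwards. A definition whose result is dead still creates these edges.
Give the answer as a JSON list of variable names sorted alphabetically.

Per-block:
  L0: {b,k} / ∅
  L1: {d,m} / ∅
  L2: {m,y} / {b}
  L3: {k,s} / {k}
  L4: {b} / {b,m}
  L5: {k,m} / ∅

Backward fixpoint:
  L0 li=∅ lo={b,k}
  L1 li={b} lo={b,m}
  L2 li={b,k} lo={b,k,m}
  L3 li={b,k,m} lo={b,m}
  L4 li={b,m} lo=∅
  L5 li=∅ lo=∅

Interfere edges:
  b↔{d,k,m,s,y}
  d↔{b,m}
  k↔{b,m,s,y}
  m↔{b,d,k,s}
  s↔{b,k,m}
  y↔{b,k}

N(m) = ["b", "d", "k", "s"]

Answer: ["b", "d", "k", "s"]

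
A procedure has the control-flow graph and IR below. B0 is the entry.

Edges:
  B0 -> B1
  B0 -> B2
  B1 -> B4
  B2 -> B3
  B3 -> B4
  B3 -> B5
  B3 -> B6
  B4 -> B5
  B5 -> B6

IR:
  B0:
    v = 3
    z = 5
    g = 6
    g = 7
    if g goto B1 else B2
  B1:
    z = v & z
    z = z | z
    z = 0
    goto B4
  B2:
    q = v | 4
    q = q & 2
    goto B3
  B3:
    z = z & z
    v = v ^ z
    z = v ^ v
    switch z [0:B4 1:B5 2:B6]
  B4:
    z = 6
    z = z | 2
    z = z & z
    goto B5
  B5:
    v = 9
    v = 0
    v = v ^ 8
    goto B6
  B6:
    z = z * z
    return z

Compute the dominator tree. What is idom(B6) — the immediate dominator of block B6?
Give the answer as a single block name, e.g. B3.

idom tree: B1←B0 B2←B0 B3←B2 B4←B0 B5←B0 B6←B0
Dom at joins:
  B4: preds {B1,B3}: {B0,B1} ∩ {B0,B2,B3} = {B0}; idom=B0
  B5: preds {B3,B4}: {B0,B2,B3} ∩ {B0,B4} = {B0}; idom=B0
  B6: preds {B3,B5}: {B0,B2,B3} ∩ {B0,B5} = {B0}; idom=B0

idom(B6) = B0

Answer: B0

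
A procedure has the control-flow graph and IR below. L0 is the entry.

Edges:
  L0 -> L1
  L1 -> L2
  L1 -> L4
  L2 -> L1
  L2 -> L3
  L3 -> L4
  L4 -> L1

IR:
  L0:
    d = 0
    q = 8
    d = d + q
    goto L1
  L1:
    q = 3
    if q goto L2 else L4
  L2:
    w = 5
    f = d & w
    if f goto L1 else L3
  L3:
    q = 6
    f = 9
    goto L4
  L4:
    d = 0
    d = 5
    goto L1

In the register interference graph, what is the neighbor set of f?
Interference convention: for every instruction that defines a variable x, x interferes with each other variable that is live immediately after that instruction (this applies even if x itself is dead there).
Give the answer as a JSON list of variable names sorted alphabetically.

def/use:
  L0: {d,q} / ∅
  L1: {q} / ∅
  L2: {f,w} / {d}
  L3: {f,q} / ∅
  L4: {d} / ∅

Backward fixpoint:
  L0 li=∅ lo={d}
  L1 li={d} lo={d}
  L2 li={d} lo={d}
  L3 li=∅ lo=∅
  L4 li=∅ lo={d}

Conflict graph:
  d: {f,q,w}
  f: {d}
  q: {d}
  w: {d}

N(f) = ["d"]

Answer: ["d"]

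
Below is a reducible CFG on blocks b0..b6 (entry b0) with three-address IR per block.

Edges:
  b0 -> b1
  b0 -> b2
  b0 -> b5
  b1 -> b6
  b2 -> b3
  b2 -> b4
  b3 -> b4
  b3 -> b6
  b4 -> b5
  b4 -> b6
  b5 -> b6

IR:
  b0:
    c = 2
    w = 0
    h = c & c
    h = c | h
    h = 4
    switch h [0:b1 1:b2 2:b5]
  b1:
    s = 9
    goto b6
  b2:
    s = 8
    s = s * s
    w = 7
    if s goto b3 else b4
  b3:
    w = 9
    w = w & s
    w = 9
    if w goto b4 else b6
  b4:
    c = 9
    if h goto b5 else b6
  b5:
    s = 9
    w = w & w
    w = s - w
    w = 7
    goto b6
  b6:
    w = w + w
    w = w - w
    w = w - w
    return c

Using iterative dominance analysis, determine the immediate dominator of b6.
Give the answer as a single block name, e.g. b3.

Answer: b0

Derivation:
idom tree: b1←b0 b2←b0 b3←b2 b4←b2 b5←b0 b6←b0
Dom at joins:
  b4: preds {b2,b3}: {b0,b2} ∩ {b0,b2,b3} = {b0,b2}; idom=b2
  b5: preds {b0,b4}: {b0} ∩ {b0,b2,b4} = {b0}; idom=b0
  b6: preds {b1,b3,b4,b5}: {b0,b1} ∩ {b0,b2,b3} ∩ {b0,b2,b4} ∩ {b0,b5} = {b0}; idom=b0

idom(b6) = b0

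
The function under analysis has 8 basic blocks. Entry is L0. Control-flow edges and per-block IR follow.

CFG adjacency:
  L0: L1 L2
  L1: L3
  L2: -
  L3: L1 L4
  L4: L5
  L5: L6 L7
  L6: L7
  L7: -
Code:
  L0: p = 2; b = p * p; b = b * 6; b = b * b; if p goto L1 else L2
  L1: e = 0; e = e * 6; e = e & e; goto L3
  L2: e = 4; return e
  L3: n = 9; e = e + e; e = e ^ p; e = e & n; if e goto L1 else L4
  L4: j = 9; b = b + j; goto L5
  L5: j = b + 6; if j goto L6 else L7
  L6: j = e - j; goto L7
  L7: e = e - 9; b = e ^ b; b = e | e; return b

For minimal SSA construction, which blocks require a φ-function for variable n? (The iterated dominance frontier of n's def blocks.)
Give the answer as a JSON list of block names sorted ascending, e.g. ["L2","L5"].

Answer: ["L1"]

Working:
idom tree: L1←L0 L2←L0 L3←L1 L4←L3 L5←L4 L6←L5 L7←L5
Dom at joins:
  L1: preds {L0,L3}: {L0} ∩ {L0,L1,L3} = {L0}; idom=L0
  L7: preds {L5,L6}: {L0,L1,L3,L4,L5} ∩ {L0,L1,L3,L4,L5,L6} = {L0,L1,L3,L4,L5}; idom=L5

DF derivation:
  L1←L0: walk · to L0
  L1←L3: walk L3→L1 to L0
  L7←L5: walk · to L5
  L7←L6: walk L6 to L5
  L0 → ∅
  L1 → {L1}
  L2 → ∅
  L3 → {L1}
  L4 → ∅
  L5 → ∅
  L6 → {L7}
  L7 → ∅

φ for n: defs {L3}
  DF⁺ = {L1}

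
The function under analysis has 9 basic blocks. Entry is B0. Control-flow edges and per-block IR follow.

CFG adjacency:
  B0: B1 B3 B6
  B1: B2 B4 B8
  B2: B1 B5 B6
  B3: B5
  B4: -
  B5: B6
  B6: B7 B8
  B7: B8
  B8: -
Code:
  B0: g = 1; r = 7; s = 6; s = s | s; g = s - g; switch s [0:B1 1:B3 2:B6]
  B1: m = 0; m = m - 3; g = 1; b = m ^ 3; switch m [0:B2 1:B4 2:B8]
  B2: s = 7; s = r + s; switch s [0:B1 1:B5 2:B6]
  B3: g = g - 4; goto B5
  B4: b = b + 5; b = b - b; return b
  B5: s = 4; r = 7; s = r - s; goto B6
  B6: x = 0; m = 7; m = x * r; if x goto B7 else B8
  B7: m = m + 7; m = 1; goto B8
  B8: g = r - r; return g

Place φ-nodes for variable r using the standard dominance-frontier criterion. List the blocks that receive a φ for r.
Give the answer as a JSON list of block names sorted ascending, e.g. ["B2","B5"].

Answer: ["B6", "B8"]

Analysis:
idom tree: B1←B0 B2←B1 B3←B0 B4←B1 B5←B0 B6←B0 B7←B6 B8←B0
Join-block Dom:
  B1: preds {B0,B2}: {B0} ∩ {B0,B1,B2} = {B0}; idom=B0
  B5: preds {B2,B3}: {B0,B1,B2} ∩ {B0,B3} = {B0}; idom=B0
  B6: preds {B0,B2,B5}: {B0} ∩ {B0,B1,B2} ∩ {B0,B5} = {B0}; idom=B0
  B8: preds {B1,B6,B7}: {B0,B1} ∩ {B0,B6} ∩ {B0,B6,B7} = {B0}; idom=B0

DF derivation:
  B1←B0: walk · to B0
  B1←B2: walk B2→B1 to B0
  B5←B2: walk B2→B1 to B0
  B5←B3: walk B3 to B0
  B6←B0: walk · to B0
  B6←B2: walk B2→B1 to B0
  B6←B5: walk B5 to B0
  B8←B1: walk B1 to B0
  B8←B6: walk B6 to B0
  B8←B7: walk B7→B6 to B0
  B0: DF=∅
  B1: DF={B1,B5,B6,B8}
  B2: DF={B1,B5,B6}
  B3: DF={B5}
  B4: DF=∅
  B5: DF={B6}
  B6: DF={B8}
  B7: DF={B8}
  B8: DF=∅

φ for r: defs {B0,B5}
  DF⁺ = {B6,B8}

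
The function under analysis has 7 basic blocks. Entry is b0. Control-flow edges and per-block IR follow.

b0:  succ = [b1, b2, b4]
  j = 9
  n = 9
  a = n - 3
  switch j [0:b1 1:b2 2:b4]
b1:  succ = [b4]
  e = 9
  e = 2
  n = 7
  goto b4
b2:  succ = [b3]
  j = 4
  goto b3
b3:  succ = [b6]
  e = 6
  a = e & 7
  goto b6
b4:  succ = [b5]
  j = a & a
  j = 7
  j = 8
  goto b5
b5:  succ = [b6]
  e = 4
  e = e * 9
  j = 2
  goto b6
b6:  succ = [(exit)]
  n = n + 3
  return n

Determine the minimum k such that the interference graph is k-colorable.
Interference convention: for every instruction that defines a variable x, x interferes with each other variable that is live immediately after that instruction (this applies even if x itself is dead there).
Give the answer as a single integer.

Per-block:
  b0: def={a,j,n} ue=∅
  b1: def={e,n} ue=∅
  b2: def={j} ue=∅
  b3: def={a,e} ue=∅
  b4: def={j} ue={a}
  b5: def={e,j} ue=∅
  b6: def={n} ue={n}

Backward fixpoint:
  b0: in=∅ out={a,n}
  b1: in={a} out={a,n}
  b2: in={n} out={n}
  b3: in={n} out={n}
  b4: in={a,n} out={n}
  b5: in={n} out={n}
  b6: in={n} out=∅

Conflict graph:
  a: {e,j,n}
  e: {a,n}
  j: {a,n}
  n: {a,e,j}

Chromatic number:
  lower bound: {a,e,n} mutually conflict ⇒ χ ≥ 3
  3-colouring: r0={a}  r1={n}  r2={e,j}
  χ = 3

Answer: 3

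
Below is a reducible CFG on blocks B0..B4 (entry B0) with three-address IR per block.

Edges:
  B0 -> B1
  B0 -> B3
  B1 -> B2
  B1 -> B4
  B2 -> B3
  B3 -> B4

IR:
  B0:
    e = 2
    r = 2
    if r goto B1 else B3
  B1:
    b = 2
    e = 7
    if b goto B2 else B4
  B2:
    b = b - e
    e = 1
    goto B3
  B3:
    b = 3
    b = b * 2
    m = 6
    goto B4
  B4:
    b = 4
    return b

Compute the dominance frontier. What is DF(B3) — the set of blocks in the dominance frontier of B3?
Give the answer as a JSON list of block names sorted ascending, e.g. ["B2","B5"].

Answer: ["B4"]

Working:
idom tree: B1←B0 B2←B1 B3←B0 B4←B0
Join-block Dom:
  B3: preds {B0,B2}: {B0} ∩ {B0,B1,B2} = {B0}; idom=B0
  B4: preds {B1,B3}: {B0,B1} ∩ {B0,B3} = {B0}; idom=B0

Frontier:
  join B3 pred B0: · stop@B0
  join B3 pred B2: B2→B1 stop@B0
  join B4 pred B1: B1 stop@B0
  join B4 pred B3: B3 stop@B0
  B0: DF=∅
  B1: DF={B3,B4}
  B2: DF={B3}
  B3: DF={B4}
  B4: DF=∅

DF(B3) = ["B4"]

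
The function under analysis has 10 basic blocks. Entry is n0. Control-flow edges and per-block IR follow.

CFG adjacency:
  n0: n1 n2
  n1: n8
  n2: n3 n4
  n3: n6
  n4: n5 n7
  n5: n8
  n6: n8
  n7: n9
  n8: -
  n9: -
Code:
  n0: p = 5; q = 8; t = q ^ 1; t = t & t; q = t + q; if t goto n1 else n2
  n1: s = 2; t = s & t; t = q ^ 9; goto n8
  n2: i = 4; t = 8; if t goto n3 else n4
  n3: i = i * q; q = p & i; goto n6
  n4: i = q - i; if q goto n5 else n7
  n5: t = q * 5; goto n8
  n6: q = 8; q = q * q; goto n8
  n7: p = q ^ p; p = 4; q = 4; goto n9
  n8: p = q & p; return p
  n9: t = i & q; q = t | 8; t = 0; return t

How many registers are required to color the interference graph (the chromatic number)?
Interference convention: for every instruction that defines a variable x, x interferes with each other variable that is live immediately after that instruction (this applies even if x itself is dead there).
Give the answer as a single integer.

Block summaries:
  n0: def={p,q,t} ue=∅
  n1: def={s,t} ue={q,t}
  n2: def={i,t} ue=∅
  n3: def={i,q} ue={i,p,q}
  n4: def={i} ue={i,q}
  n5: def={t} ue={q}
  n6: def={q} ue=∅
  n7: def={p,q} ue={p,q}
  n8: def={p} ue={p,q}
  n9: def={q,t} ue={i,q}

Live sets:
  n0 li=∅ lo={p,q,t}
  n1 li={p,q,t} lo={p,q}
  n2 li={p,q} lo={i,p,q}
  n3 li={i,p,q} lo={p}
  n4 li={i,p,q} lo={i,p,q}
  n5 li={p,q} lo={p,q}
  n6 li={p} lo={p,q}
  n7 li={i,p,q} lo={i,q}
  n8 li={p,q} lo=∅
  n9 li={i,q} lo=∅

Conflict graph:
  i — {p,q,t}
  p — {i,q,s,t}
  q — {i,p,s,t}
  s — {p,q,t}
  t — {i,p,q,s}

Chromatic number:
  lower bound: {i,p,q,t} mutually conflict ⇒ χ ≥ 4
  assign i→c3 p→c0 q→c1 s→c3 t→c2 — no edge inside a register ⇒ χ ≤ 4
  χ = 4

Answer: 4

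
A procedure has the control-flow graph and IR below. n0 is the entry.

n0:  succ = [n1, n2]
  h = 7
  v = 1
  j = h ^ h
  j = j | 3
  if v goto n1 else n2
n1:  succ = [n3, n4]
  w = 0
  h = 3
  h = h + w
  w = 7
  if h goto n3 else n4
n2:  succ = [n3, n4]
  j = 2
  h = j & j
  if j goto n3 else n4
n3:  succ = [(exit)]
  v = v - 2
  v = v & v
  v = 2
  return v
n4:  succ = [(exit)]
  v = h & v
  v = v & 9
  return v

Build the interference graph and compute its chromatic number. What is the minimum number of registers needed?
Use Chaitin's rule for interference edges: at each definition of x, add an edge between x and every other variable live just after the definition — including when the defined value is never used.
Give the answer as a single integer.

Answer: 3

Working:
def/use:
  n0: def={h,j,v} ue=∅
  n1: def={h,w} ue=∅
  n2: def={h,j} ue=∅
  n3: def={v} ue={v}
  n4: def={v} ue={h,v}

Liveness:
  live n0: ∅→{v}
  live n1: {v}→{h,v}
  live n2: {v}→{h,v}
  live n3: {v}→∅
  live n4: {h,v}→∅

Interference:
  h: {j,v,w}
  j: {h,v}
  v: {h,j,w}
  w: {h,v}

Registers:
  {h,j,v} pairwise interfere (3-clique) ⇒ χ ≥ 3
  assign h→r0 j→r2 v→r1 w→r2 — no edge inside a register ⇒ χ ≤ 3
  χ = 3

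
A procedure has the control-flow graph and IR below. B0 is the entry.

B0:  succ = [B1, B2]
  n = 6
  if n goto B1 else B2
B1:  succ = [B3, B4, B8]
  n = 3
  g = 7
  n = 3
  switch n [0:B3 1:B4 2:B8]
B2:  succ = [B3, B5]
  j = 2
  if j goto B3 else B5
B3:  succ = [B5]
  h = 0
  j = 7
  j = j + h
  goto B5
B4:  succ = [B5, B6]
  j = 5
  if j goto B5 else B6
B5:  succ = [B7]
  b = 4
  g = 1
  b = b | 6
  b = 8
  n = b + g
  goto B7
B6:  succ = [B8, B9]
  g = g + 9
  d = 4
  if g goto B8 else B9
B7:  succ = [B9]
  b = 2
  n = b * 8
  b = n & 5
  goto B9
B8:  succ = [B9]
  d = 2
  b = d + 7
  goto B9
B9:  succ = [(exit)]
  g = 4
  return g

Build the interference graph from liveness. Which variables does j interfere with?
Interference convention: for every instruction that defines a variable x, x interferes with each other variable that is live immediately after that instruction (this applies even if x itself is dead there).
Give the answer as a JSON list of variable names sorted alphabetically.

Answer: ["g", "h"]

Analysis:
Block summaries:
  B0: def={n} ue=∅
  B1: def={g,n} ue=∅
  B2: def={j} ue=∅
  B3: def={h,j} ue=∅
  B4: def={j} ue=∅
  B5: def={b,g,n} ue=∅
  B6: def={d,g} ue={g}
  B7: def={b,n} ue=∅
  B8: def={b,d} ue=∅
  B9: def={g} ue=∅

Liveness:
  live B0: ∅→∅
  live B1: ∅→{g}
  live B2: ∅→∅
  live B3: ∅→∅
  live B4: {g}→{g}
  live B5: ∅→∅
  live B6: {g}→∅
  live B7: ∅→∅
  live B8: ∅→∅
  live B9: ∅→∅

Interfere edges:
  b — {g}
  d — {g}
  g — {b,d,j,n}
  h — {j}
  j — {g,h}
  n — {g}

N(j) = ["g", "h"]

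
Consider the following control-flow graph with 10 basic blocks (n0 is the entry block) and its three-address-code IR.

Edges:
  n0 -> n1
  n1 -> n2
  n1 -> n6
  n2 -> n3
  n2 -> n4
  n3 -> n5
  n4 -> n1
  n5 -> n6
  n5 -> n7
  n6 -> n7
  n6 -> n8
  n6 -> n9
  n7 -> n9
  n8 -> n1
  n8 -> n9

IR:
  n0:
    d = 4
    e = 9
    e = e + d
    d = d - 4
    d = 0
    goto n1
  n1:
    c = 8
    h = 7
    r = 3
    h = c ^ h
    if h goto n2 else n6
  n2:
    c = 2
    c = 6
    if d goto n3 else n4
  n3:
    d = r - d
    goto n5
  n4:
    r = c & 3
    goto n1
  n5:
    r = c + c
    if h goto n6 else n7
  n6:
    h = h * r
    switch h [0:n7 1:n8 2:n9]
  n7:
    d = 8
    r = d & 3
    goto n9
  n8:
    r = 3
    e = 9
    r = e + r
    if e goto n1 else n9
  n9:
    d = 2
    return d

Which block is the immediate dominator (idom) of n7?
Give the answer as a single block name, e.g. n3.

idom tree: n1←n0 n2←n1 n3←n2 n4←n2 n5←n3 n6←n1 n7←n1 n8←n6 n9←n1
Dom at joins:
  n1: preds {n0,n4,n8}: {n0} ∩ {n0,n1,n2,n4} ∩ {n0,n1,n6,n8} = {n0}; idom=n0
  n6: preds {n1,n5}: {n0,n1} ∩ {n0,n1,n2,n3,n5} = {n0,n1}; idom=n1
  n7: preds {n5,n6}: {n0,n1,n2,n3,n5} ∩ {n0,n1,n6} = {n0,n1}; idom=n1
  n9: preds {n6,n7,n8}: {n0,n1,n6} ∩ {n0,n1,n7} ∩ {n0,n1,n6,n8} = {n0,n1}; idom=n1

idom(n7) = n1

Answer: n1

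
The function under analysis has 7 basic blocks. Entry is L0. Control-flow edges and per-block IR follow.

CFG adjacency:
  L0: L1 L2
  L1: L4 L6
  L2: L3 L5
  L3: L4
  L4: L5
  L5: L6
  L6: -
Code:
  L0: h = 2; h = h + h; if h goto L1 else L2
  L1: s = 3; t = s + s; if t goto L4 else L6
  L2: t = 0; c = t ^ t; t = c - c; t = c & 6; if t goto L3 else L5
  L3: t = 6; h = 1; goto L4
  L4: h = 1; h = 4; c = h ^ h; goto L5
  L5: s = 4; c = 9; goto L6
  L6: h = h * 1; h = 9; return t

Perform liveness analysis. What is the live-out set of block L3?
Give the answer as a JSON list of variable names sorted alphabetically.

Answer: ["t"]

Analysis:
Block summaries:
  L0: def={h} ue=∅
  L1: def={s,t} ue=∅
  L2: def={c,t} ue=∅
  L3: def={h,t} ue=∅
  L4: def={c,h} ue=∅
  L5: def={c,s} ue=∅
  L6: def={h} ue={h,t}

Live sets:
  live L0: ∅→{h}
  live L1: {h}→{h,t}
  live L2: {h}→{h,t}
  live L3: ∅→{t}
  live L4: {t}→{h,t}
  live L5: {h,t}→{h,t}
  live L6: {h,t}→∅

live-out(L3) = ["t"]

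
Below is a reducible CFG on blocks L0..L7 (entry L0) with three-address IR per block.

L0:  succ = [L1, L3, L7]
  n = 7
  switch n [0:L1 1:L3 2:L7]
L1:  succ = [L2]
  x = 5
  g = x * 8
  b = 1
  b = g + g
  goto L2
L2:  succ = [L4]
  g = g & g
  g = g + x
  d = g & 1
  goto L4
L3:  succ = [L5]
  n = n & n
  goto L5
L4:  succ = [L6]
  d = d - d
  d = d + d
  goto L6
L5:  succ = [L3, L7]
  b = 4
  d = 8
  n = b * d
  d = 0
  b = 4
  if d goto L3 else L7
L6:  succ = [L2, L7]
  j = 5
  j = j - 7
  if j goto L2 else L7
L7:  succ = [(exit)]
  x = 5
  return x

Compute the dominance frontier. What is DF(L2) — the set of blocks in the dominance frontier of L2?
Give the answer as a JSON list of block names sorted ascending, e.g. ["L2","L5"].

idom tree: L1←L0 L2←L1 L3←L0 L4←L2 L5←L3 L6←L4 L7←L0
Join-block Dom:
  L2: preds {L1,L6}: {L0,L1} ∩ {L0,L1,L2,L4,L6} = {L0,L1}; idom=L1
  L3: preds {L0,L5}: {L0} ∩ {L0,L3,L5} = {L0}; idom=L0
  L7: preds {L0,L5,L6}: {L0} ∩ {L0,L3,L5} ∩ {L0,L1,L2,L4,L6} = {L0}; idom=L0

DF walk-up:
  join L2 pred L1: · stop@L1
  join L2 pred L6: L6→L4→L2 stop@L1
  join L3 pred L0: · stop@L0
  join L3 pred L5: L5→L3 stop@L0
  join L7 pred L0: · stop@L0
  join L7 pred L5: L5→L3 stop@L0
  join L7 pred L6: L6→L4→L2→L1 stop@L0
  L0 → ∅
  L1 → {L7}
  L2 → {L2,L7}
  L3 → {L3,L7}
  L4 → {L2,L7}
  L5 → {L3,L7}
  L6 → {L2,L7}
  L7 → ∅

DF(L2) = ["L2", "L7"]

Answer: ["L2", "L7"]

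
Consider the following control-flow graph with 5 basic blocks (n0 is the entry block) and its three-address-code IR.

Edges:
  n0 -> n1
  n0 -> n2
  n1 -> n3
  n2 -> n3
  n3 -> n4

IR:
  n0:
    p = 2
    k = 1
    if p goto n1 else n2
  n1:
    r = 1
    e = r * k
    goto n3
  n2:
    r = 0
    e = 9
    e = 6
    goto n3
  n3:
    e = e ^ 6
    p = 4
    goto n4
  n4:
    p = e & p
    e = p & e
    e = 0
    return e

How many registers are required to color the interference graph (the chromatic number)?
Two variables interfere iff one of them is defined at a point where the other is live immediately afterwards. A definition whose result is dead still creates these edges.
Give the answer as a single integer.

Per-block:
  n0: {k,p} / ∅
  n1: {e,r} / {k}
  n2: {e,r} / ∅
  n3: {e,p} / {e}
  n4: {e,p} / {e,p}

Live sets:
  n0: in=∅ out={k}
  n1: in={k} out={e}
  n2: in=∅ out={e}
  n3: in={e} out={e,p}
  n4: in={e,p} out=∅

Interfere edges:
  e: {p}
  k: {p,r}
  p: {e,k}
  r: {k}

Chromatic number:
  lower bound: {e,p} mutually conflict ⇒ χ ≥ 2
  2-colouring: r0={e,k}  r1={p,r}
  χ = 2

Answer: 2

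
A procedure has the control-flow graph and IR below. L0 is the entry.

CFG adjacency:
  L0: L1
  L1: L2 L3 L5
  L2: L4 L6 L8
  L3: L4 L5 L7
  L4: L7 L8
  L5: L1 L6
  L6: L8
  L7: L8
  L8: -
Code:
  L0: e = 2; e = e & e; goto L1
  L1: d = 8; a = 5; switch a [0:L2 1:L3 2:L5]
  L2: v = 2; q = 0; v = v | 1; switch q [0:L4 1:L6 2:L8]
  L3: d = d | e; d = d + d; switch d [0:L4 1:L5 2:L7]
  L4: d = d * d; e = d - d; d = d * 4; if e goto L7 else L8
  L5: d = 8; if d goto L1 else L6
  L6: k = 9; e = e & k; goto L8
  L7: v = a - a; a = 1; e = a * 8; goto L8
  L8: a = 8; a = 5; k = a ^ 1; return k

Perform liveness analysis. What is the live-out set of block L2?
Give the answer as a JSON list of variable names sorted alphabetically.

def/use:
  L0 def {e} use ∅
  L1 def {a,d} use ∅
  L2 def {q,v} use ∅
  L3 def {d} use {d,e}
  L4 def {d,e} use {d}
  L5 def {d} use ∅
  L6 def {e,k} use {e}
  L7 def {a,e,v} use {a}
  L8 def {a,k} use ∅

Liveness:
  L0: in=∅ out={e}
  L1: in={e} out={a,d,e}
  L2: in={a,d,e} out={a,d,e}
  L3: in={a,d,e} out={a,d,e}
  L4: in={a,d} out={a}
  L5: in={e} out={e}
  L6: in={e} out=∅
  L7: in={a} out=∅
  L8: in=∅ out=∅

live-out(L2) = ["a", "d", "e"]

Answer: ["a", "d", "e"]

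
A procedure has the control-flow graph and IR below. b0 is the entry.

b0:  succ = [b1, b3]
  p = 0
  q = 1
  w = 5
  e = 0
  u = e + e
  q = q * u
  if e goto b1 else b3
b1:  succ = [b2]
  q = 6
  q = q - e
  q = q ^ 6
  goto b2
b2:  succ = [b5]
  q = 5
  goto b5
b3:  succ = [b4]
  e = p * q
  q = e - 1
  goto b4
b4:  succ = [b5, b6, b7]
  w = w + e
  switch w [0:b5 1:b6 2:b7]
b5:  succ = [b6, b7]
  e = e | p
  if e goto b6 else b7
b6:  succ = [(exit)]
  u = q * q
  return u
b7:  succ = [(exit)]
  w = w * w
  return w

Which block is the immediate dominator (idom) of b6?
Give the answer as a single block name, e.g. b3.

Answer: b0

Analysis:
idom tree: b1←b0 b2←b1 b3←b0 b4←b3 b5←b0 b6←b0 b7←b0
Dom∩ at merges:
  b5: preds {b2,b4}: {b0,b1,b2} ∩ {b0,b3,b4} = {b0}; idom=b0
  b6: preds {b4,b5}: {b0,b3,b4} ∩ {b0,b5} = {b0}; idom=b0
  b7: preds {b4,b5}: {b0,b3,b4} ∩ {b0,b5} = {b0}; idom=b0

idom(b6) = b0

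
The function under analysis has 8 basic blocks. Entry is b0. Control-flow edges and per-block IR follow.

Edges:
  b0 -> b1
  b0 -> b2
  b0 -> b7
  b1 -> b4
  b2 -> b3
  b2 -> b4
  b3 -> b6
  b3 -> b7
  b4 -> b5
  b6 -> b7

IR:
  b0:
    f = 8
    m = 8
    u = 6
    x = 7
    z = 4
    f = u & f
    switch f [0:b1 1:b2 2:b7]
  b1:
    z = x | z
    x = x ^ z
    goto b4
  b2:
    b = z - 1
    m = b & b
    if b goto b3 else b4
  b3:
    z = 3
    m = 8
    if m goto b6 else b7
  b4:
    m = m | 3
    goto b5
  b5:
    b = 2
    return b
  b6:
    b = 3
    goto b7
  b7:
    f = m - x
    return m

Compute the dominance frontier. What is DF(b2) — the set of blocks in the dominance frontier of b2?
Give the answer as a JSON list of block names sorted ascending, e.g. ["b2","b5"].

Answer: ["b4", "b7"]

Derivation:
idom tree: b1←b0 b2←b0 b3←b2 b4←b0 b5←b4 b6←b3 b7←b0
Dom at joins:
  b4: preds {b1,b2}: {b0,b1} ∩ {b0,b2} = {b0}; idom=b0
  b7: preds {b0,b3,b6}: {b0} ∩ {b0,b2,b3} ∩ {b0,b2,b3,b6} = {b0}; idom=b0

DF derivation:
  join b4 pred b1: b1 stop@b0
  join b4 pred b2: b2 stop@b0
  join b7 pred b0: · stop@b0
  join b7 pred b3: b3→b2 stop@b0
  join b7 pred b6: b6→b3→b2 stop@b0
  b0 → ∅
  b1 → {b4}
  b2 → {b4,b7}
  b3 → {b7}
  b4 → ∅
  b5 → ∅
  b6 → {b7}
  b7 → ∅

DF(b2) = ["b4", "b7"]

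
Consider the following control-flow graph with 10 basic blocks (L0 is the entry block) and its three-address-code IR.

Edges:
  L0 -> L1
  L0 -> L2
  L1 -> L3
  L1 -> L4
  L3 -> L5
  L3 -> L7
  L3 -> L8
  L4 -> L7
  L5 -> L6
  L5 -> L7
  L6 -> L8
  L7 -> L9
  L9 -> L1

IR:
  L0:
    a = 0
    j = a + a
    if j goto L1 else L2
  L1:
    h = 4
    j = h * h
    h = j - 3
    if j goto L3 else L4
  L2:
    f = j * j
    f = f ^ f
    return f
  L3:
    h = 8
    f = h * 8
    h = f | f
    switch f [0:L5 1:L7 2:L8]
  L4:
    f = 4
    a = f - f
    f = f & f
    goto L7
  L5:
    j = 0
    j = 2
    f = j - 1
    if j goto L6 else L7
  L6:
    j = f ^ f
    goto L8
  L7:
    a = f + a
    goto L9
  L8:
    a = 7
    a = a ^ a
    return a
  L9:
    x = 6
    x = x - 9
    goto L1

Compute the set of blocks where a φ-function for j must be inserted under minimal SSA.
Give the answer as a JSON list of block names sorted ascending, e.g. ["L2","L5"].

Answer: ["L1", "L7", "L8"]

Analysis:
idom tree: L1←L0 L2←L0 L3←L1 L4←L1 L5←L3 L6←L5 L7←L1 L8←L3 L9←L7
Join-block Dom:
  L1: preds {L0,L9}: {L0} ∩ {L0,L1,L7,L9} = {L0}; idom=L0
  L7: preds {L3,L4,L5}: {L0,L1,L3} ∩ {L0,L1,L4} ∩ {L0,L1,L3,L5} = {L0,L1}; idom=L1
  L8: preds {L3,L6}: {L0,L1,L3} ∩ {L0,L1,L3,L5,L6} = {L0,L1,L3}; idom=L3

DF derivation:
  L1←L0: walk · to L0
  L1←L9: walk L9→L7→L1 to L0
  L7←L3: walk L3 to L1
  L7←L4: walk L4 to L1
  L7←L5: walk L5→L3 to L1
  L8←L3: walk · to L3
  L8←L6: walk L6→L5 to L3
  L0 → ∅
  L1 → {L1}
  L2 → ∅
  L3 → {L7}
  L4 → {L7}
  L5 → {L7,L8}
  L6 → {L8}
  L7 → {L1}
  L8 → ∅
  L9 → {L1}

φ for j: defs {L0,L1,L5,L6}
  DF⁺ = {L1,L7,L8}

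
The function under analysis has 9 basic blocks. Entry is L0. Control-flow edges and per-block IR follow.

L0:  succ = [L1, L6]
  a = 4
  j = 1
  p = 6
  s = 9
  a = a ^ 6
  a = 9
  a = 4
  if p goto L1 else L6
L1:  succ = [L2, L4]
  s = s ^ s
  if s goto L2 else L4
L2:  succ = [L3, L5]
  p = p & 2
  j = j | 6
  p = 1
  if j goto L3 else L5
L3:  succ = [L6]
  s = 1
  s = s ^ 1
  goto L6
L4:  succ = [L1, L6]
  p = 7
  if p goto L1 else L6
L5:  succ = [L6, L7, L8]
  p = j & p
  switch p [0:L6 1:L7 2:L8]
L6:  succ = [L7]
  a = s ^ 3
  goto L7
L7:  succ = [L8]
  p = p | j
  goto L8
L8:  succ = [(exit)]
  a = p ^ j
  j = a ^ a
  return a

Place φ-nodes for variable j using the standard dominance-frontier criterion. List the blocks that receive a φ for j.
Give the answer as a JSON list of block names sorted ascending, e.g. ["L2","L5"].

idom tree: L1←L0 L2←L1 L3←L2 L4←L1 L5←L2 L6←L0 L7←L0 L8←L0
Dom at joins:
  L1: preds {L0,L4}: {L0} ∩ {L0,L1,L4} = {L0}; idom=L0
  L6: preds {L0,L3,L4,L5}: {L0} ∩ {L0,L1,L2,L3} ∩ {L0,L1,L4} ∩ {L0,L1,L2,L5} = {L0}; idom=L0
  L7: preds {L5,L6}: {L0,L1,L2,L5} ∩ {L0,L6} = {L0}; idom=L0
  L8: preds {L5,L7}: {L0,L1,L2,L5} ∩ {L0,L7} = {L0}; idom=L0

DF walk-up:
  L1←L0: walk · to L0
  L1←L4: walk L4→L1 to L0
  L6←L0: walk · to L0
  L6←L3: walk L3→L2→L1 to L0
  L6←L4: walk L4→L1 to L0
  L6←L5: walk L5→L2→L1 to L0
  L7←L5: walk L5→L2→L1 to L0
  L7←L6: walk L6 to L0
  L8←L5: walk L5→L2→L1 to L0
  L8←L7: walk L7 to L0
  DF(L0)=∅
  DF(L1)={L1,L6,L7,L8}
  DF(L2)={L6,L7,L8}
  DF(L3)={L6}
  DF(L4)={L1,L6}
  DF(L5)={L6,L7,L8}
  DF(L6)={L7}
  DF(L7)={L8}
  DF(L8)=∅

φ for j: defs {L0,L2,L8}
  DF⁺ = {L6,L7,L8}

Answer: ["L6", "L7", "L8"]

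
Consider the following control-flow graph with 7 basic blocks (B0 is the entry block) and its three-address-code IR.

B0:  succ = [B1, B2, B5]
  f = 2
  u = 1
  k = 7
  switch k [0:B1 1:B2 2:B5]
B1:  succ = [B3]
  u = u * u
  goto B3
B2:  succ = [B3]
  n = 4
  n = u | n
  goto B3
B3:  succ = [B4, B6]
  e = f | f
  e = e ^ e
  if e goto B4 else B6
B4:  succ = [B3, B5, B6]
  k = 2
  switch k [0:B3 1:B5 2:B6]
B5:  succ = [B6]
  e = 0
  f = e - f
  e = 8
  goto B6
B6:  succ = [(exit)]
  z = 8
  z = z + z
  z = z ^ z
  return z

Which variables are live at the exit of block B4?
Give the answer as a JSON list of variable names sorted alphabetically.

Block summaries:
  B0 def {f,k,u} use ∅
  B1 def {u} use {u}
  B2 def {n} use {u}
  B3 def {e} use {f}
  B4 def {k} use ∅
  B5 def {e,f} use {f}
  B6 def {z} use ∅

Backward fixpoint:
  live B0: ∅→{f,u}
  live B1: {f,u}→{f}
  live B2: {f,u}→{f}
  live B3: {f}→{f}
  live B4: {f}→{f}
  live B5: {f}→∅
  live B6: ∅→∅

live-out(B4) = ["f"]

Answer: ["f"]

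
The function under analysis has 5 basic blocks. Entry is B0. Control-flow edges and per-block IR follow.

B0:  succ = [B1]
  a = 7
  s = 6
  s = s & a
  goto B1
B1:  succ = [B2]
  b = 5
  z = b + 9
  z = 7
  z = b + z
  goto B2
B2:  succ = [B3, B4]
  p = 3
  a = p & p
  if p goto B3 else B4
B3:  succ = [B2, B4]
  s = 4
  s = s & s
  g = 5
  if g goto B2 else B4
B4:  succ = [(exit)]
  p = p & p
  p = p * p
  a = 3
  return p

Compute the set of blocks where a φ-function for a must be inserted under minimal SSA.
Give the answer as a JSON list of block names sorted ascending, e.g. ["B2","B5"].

idom tree: B1←B0 B2←B1 B3←B2 B4←B2
Dom at joins:
  B2: preds {B1,B3}: {B0,B1} ∩ {B0,B1,B2,B3} = {B0,B1}; idom=B1
  B4: preds {B2,B3}: {B0,B1,B2} ∩ {B0,B1,B2,B3} = {B0,B1,B2}; idom=B2

DF derivation:
  B2←B1: walk · to B1
  B2←B3: walk B3→B2 to B1
  B4←B2: walk · to B2
  B4←B3: walk B3 to B2
  B0 → ∅
  B1 → ∅
  B2 → {B2}
  B3 → {B2,B4}
  B4 → ∅

φ for a: defs {B0,B2,B4}
  DF⁺ = {B2}

Answer: ["B2"]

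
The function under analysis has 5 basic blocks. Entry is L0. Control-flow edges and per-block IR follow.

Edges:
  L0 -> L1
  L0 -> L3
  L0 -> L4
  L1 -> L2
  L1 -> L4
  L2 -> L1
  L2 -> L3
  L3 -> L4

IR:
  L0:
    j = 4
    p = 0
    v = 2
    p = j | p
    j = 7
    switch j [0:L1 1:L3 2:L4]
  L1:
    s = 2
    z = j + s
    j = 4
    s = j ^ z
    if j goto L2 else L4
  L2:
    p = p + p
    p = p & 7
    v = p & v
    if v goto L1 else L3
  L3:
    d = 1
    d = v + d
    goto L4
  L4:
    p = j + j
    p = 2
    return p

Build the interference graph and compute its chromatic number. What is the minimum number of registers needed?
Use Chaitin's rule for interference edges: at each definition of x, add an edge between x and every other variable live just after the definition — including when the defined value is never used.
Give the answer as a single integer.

def/use:
  L0: {j,p,v} / ∅
  L1: {j,s,z} / {j}
  L2: {p,v} / {p,v}
  L3: {d} / {v}
  L4: {p} / {j}

Backward fixpoint:
  live L0: ∅→{j,p,v}
  live L1: {j,p,v}→{j,p,v}
  live L2: {j,p,v}→{j,p,v}
  live L3: {j,v}→{j}
  live L4: {j}→∅

Interference:
  d↔{j,v}
  j↔{d,p,s,v,z}
  p↔{j,s,v,z}
  s↔{j,p,v}
  v↔{d,j,p,s,z}
  z↔{j,p,v}

Colouring:
  {j,p,s,v} pairwise interfere (4-clique) ⇒ χ ≥ 4
  assign d→r2 j→r0 p→r2 s→r3 v→r1 z→r3 — no edge inside a register ⇒ χ ≤ 4
  χ = 4

Answer: 4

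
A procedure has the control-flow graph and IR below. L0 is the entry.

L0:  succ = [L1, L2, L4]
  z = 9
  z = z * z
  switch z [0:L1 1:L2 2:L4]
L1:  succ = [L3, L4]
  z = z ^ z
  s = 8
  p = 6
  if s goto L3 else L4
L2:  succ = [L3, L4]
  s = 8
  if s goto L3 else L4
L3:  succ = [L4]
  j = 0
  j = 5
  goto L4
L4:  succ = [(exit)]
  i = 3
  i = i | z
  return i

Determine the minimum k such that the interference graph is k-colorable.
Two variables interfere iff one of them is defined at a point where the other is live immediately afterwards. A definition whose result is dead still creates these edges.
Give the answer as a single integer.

Answer: 3

Working:
def/use:
  L0: def={z} ue=∅
  L1: def={p,s,z} ue={z}
  L2: def={s} ue=∅
  L3: def={j} ue=∅
  L4: def={i} ue={z}

Liveness:
  L0 li=∅ lo={z}
  L1 li={z} lo={z}
  L2 li={z} lo={z}
  L3 li={z} lo={z}
  L4 li={z} lo=∅

Interfere edges:
  i: {z}
  j: {z}
  p: {s,z}
  s: {p,z}
  z: {i,j,p,s}

Colouring:
  clique {p,s,z} ⇒ need ≥ 3
  assign i→R1 j→R1 p→R1 s→R2 z→R0 — no edge inside a register ⇒ χ ≤ 3
  χ = 3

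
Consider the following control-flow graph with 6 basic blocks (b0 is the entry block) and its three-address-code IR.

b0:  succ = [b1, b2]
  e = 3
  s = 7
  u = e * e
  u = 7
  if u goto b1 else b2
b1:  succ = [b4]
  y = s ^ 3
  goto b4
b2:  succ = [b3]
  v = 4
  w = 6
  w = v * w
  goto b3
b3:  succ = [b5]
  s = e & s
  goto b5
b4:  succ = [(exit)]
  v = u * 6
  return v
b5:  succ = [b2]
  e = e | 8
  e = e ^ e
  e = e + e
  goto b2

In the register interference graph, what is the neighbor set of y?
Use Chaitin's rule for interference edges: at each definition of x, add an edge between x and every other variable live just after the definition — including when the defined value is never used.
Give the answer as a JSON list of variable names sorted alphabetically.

def/use:
  b0: def={e,s,u} ue=∅
  b1: def={y} ue={s}
  b2: def={v,w} ue=∅
  b3: def={s} ue={e,s}
  b4: def={v} ue={u}
  b5: def={e} ue={e}

Live sets:
  b0 li=∅ lo={e,s,u}
  b1 li={s,u} lo={u}
  b2 li={e,s} lo={e,s}
  b3 li={e,s} lo={e,s}
  b4 li={u} lo=∅
  b5 li={e,s} lo={e,s}

Conflict graph:
  e↔{s,u,v,w}
  s↔{e,u,v,w}
  u↔{e,s,y}
  v↔{e,s,w}
  w↔{e,s,v}
  y↔{u}

N(y) = ["u"]

Answer: ["u"]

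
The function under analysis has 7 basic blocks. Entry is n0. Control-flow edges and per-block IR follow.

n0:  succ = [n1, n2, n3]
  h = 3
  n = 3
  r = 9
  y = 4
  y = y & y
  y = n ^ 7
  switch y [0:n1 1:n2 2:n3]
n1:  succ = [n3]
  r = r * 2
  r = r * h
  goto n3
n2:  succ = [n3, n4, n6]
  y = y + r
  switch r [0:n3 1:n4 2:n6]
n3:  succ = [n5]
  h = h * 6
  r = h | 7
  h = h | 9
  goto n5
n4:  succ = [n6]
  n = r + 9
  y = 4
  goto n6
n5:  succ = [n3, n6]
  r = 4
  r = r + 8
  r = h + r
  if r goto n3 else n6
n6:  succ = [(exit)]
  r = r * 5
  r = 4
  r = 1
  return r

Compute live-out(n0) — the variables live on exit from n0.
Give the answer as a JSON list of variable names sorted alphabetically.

Block summaries:
  n0 def {h,n,r,y} use ∅
  n1 def {r} use {h,r}
  n2 def {y} use {r,y}
  n3 def {h,r} use {h}
  n4 def {n,y} use {r}
  n5 def {r} use {h}
  n6 def {r} use {r}

Liveness:
  n0: in=∅ out={h,r,y}
  n1: in={h,r} out={h}
  n2: in={h,r,y} out={h,r}
  n3: in={h} out={h}
  n4: in={r} out={r}
  n5: in={h} out={h,r}
  n6: in={r} out=∅

live-out(n0) = ["h", "r", "y"]

Answer: ["h", "r", "y"]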